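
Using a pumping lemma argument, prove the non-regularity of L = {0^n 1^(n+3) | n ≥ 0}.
Assume L is regular with pumping length p. Idea: pumping the 0-block breaks the fixed offset of 3.
Choose s = 0^p 1^(p+3) ∈ L. By the pumping lemma, s = xyz with |xy| ≤ p, |y| > 0, so y = 0^k with k ≥ 1. Then xy²z = 0^(p+k) 1^(p+3). For this to be in L we would need p+3 = (p+k)+3, i.e. k = 0, contradicting k ≥ 1. So xy²z ∉ L.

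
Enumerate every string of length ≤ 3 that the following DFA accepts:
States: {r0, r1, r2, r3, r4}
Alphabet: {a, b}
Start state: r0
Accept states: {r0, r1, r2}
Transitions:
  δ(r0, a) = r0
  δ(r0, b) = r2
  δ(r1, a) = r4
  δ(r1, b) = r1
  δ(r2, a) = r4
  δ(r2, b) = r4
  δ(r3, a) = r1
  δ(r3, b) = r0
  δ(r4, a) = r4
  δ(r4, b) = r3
ε, a, b, aa, ab, aaa, aab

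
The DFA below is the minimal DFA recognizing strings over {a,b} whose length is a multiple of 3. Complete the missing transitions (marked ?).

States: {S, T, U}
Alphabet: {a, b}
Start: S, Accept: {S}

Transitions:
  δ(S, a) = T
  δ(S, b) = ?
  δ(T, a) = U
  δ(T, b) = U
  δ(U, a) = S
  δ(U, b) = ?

From the language and accept set, identify what each state tracks — S: length ≡ 0 (mod 3); T: length ≡ 1 (mod 3); U: length ≡ 2 (mod 3).
Each missing δ(q, a) is the state matching the new tracked value after reading a.
δ(S, b) = T; δ(U, b) = S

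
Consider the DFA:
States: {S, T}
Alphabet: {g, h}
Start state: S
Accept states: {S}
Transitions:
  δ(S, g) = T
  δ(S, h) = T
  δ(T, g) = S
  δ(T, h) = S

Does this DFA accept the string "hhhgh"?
Processing string "hhhgh":
  S --h--> T
  T --h--> S
  S --h--> T
  T --g--> S
  S --h--> T
Final state: T
Accept states: {S}
No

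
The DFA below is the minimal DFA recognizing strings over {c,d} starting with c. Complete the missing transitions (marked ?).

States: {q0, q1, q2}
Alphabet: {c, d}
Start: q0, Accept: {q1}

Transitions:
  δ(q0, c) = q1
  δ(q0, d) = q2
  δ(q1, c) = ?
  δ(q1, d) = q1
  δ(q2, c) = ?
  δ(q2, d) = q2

From the language and accept set, identify what each state tracks — q0: no input read; q1: started with c; q2: started with d (dead).
Each missing δ(q, a) is the state matching the new tracked value after reading a.
δ(q1, c) = q1; δ(q2, c) = q2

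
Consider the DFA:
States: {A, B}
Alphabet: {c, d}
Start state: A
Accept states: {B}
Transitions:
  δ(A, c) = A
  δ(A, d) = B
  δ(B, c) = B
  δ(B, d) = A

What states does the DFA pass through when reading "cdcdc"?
read 'c': A → A
  read 'd': A → B
  read 'c': B → B
  read 'd': B → A
  read 'c': A → A
A -> A -> B -> B -> A -> A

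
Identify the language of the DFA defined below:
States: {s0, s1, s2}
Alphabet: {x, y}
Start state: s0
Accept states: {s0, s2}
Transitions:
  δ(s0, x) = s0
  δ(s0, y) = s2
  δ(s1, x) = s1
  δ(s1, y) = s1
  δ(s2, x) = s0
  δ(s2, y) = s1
Testing a few strings:
  'xxx' → accept
  'y' → accept
  'xy' → accept
  'yyxx' → reject
State roles: s0=last symbol not y (ok); s1=saw yy (dead); s2=last symbol y (ok)
All strings over {x,y} with no two consecutive y's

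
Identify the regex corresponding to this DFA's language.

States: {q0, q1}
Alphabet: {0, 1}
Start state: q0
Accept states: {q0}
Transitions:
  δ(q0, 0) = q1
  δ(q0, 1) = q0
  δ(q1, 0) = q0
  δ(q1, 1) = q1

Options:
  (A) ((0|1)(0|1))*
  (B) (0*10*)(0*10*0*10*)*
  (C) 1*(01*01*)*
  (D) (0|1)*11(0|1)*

Check each option against the DFA on short strings; one disagreement eliminates an option:
  (A) ((0|1)(0|1))*: on '1' the DFA goes q0 → q0 and accepts (q0 ∈ Accept), but the regex does not match it → eliminate
  (B) (0*10*)(0*10*0*10*)*: on ε the DFA stays in q0 and accepts (q0 ∈ Accept), but the regex does not match it → eliminate
  (C) 1*(01*01*)*: agrees with the DFA on every string of length ≤ 6
  (D) (0|1)*11(0|1)*: on ε the DFA stays in q0 and accepts (q0 ∈ Accept), but the regex does not match it → eliminate
Only (C) is consistent with the DFA.
(C) 1*(01*01*)*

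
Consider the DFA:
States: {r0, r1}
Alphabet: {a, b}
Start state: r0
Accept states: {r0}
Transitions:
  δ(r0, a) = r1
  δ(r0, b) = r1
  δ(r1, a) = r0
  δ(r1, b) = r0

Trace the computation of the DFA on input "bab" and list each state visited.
read 'b': r0 → r1
  read 'a': r1 → r0
  read 'b': r0 → r1
r0 -> r1 -> r0 -> r1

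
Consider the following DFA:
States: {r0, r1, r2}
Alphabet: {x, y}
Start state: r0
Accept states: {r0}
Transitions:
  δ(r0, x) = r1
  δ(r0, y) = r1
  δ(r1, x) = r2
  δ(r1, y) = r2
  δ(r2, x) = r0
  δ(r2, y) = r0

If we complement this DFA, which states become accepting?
Complement accept states = All states \ Original accept states
= {r0, r1, r2} \ {r0}
{r1, r2}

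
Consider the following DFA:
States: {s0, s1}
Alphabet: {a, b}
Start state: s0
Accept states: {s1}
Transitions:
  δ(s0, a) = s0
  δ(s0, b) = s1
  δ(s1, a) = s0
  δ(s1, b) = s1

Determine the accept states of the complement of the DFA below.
Complement accept states = All states \ Original accept states
= {s0, s1} \ {s1}
{s0}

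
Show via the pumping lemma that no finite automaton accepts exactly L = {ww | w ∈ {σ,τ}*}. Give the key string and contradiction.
Assume L is regular with pumping length p. Idea: pumping the leading σ-block breaks the equality of the two halves.
Choose s = σ^p τ σ^p τ ∈ L (with w = σ^p τ). |s| = 2p+2 ≥ p. By the pumping lemma, s = xyz with |xy| ≤ p, |y| > 0, so y = σ^k with k ≥ 1, in the first σ-block. Then xy²z = σ^(p+k) τ σ^p τ, of length 2p+2+k. If k is odd this length is odd, so it cannot be of the form ww. If k is even, each half has length p+1+k/2 ≤ p+k, so the first half lies entirely inside the leading σ-block and contains no τ, while the second half ends in τ; the halves differ. Either way xy²z ∉ L.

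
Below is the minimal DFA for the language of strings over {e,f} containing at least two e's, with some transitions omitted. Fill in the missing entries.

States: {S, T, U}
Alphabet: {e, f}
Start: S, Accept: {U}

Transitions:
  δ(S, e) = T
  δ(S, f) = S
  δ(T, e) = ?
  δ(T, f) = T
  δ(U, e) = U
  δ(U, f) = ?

From the language and accept set, identify what each state tracks — S: zero e's seen; T: one e seen; U: ≥ two e's seen.
Each missing δ(q, a) is the state matching the new tracked value after reading a.
δ(T, e) = U; δ(U, f) = U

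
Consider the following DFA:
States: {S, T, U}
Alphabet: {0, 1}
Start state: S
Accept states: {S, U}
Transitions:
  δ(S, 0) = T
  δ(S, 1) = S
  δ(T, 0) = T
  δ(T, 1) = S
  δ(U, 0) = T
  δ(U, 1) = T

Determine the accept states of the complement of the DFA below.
Complement accept states = All states \ Original accept states
= {S, T, U} \ {S, U}
{T}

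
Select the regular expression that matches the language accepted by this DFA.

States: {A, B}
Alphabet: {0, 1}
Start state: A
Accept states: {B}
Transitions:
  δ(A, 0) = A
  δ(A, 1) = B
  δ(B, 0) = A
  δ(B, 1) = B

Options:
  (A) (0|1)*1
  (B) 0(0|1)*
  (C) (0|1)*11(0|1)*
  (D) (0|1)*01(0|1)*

Check each option against the DFA on short strings; one disagreement eliminates an option:
  (A) (0|1)*1: agrees with the DFA on every string of length ≤ 6
  (B) 0(0|1)*: on '0' the DFA goes A → A and rejects (A ∉ Accept), but the regex matches it → eliminate
  (C) (0|1)*11(0|1)*: on '1' the DFA goes A → B and accepts (B ∈ Accept), but the regex does not match it → eliminate
  (D) (0|1)*01(0|1)*: on '1' the DFA goes A → B and accepts (B ∈ Accept), but the regex does not match it → eliminate
Only (A) is consistent with the DFA.
(A) (0|1)*1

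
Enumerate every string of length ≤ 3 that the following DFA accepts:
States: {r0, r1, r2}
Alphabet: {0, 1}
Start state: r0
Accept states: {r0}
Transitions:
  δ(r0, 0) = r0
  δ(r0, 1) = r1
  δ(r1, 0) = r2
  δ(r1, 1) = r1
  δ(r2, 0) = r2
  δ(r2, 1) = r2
ε, 0, 00, 000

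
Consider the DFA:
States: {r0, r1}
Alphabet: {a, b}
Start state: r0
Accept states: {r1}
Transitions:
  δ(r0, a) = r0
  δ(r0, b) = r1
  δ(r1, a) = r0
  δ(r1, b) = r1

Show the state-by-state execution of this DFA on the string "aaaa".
read 'a': r0 → r0
  read 'a': r0 → r0
  read 'a': r0 → r0
  read 'a': r0 → r0
r0 -> r0 -> r0 -> r0 -> r0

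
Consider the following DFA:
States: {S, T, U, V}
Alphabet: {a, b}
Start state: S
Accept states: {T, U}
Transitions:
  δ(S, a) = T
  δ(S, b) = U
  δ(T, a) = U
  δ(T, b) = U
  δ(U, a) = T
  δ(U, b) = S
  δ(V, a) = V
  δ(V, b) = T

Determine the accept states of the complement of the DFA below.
Complement accept states = All states \ Original accept states
= {S, T, U, V} \ {T, U}
{S, V}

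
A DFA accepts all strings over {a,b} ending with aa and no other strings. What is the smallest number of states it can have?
By Myhill–Nerode, count the distinguishable equivalence classes: 3 classes — one per longest suffix of the input that is a prefix of 'aa' (lengths 0 through 2); only the length-2 class is accepting.
3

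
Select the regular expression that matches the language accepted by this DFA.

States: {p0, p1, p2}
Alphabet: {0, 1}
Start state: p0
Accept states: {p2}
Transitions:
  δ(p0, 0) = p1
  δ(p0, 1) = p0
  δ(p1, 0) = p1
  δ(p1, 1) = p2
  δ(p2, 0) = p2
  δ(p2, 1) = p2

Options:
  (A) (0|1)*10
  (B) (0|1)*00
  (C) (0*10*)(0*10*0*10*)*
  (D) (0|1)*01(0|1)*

Check each option against the DFA on short strings; one disagreement eliminates an option:
  (A) (0|1)*10: on '01' the DFA goes p0 → p1 → p2 and accepts (p2 ∈ Accept), but the regex does not match it → eliminate
  (B) (0|1)*00: on '00' the DFA goes p0 → p1 → p1 and rejects (p1 ∉ Accept), but the regex matches it → eliminate
  (C) (0*10*)(0*10*0*10*)*: on '1' the DFA goes p0 → p0 and rejects (p0 ∉ Accept), but the regex matches it → eliminate
  (D) (0|1)*01(0|1)*: agrees with the DFA on every string of length ≤ 6
Only (D) is consistent with the DFA.
(D) (0|1)*01(0|1)*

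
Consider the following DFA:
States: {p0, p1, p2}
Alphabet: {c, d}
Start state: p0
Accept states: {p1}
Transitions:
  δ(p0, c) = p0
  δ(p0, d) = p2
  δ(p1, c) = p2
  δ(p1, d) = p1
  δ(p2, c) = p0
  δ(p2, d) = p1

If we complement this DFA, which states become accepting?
Complement accept states = All states \ Original accept states
= {p0, p1, p2} \ {p1}
{p0, p2}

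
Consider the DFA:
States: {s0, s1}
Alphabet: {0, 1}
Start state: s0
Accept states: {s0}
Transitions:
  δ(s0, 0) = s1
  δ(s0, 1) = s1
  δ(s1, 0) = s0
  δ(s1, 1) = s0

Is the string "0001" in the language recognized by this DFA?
Processing string "0001":
  s0 --0--> s1
  s1 --0--> s0
  s0 --0--> s1
  s1 --1--> s0
Final state: s0
Accept states: {s0}
Yes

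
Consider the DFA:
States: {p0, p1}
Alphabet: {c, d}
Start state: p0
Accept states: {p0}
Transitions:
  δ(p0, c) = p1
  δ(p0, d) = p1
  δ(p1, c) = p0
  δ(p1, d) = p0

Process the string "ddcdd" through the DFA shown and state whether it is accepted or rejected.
Processing string "ddcdd":
  p0 --d--> p1
  p1 --d--> p0
  p0 --c--> p1
  p1 --d--> p0
  p0 --d--> p1
Final state: p1
Accept states: {p0}
No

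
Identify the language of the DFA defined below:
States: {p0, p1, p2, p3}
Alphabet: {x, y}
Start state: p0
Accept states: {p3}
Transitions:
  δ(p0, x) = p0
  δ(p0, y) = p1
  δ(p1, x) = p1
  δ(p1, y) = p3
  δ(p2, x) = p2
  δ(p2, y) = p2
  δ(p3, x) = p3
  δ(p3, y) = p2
Testing a few strings:
  'yxy' → accept
  'xxx' → reject
  'xy' → reject
  'y' → reject
State roles: p0=zero y's; p1=one y; p2=≥ three y's (dead); p3=two y's
All strings over {x,y} containing exactly two y's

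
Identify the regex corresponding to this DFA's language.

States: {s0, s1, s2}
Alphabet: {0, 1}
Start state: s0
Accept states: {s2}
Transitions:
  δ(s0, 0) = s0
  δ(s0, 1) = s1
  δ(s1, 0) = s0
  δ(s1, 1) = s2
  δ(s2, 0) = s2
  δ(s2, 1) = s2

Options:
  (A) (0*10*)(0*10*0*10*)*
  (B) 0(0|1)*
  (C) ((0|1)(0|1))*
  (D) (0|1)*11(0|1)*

Check each option against the DFA on short strings; one disagreement eliminates an option:
  (A) (0*10*)(0*10*0*10*)*: on '1' the DFA goes s0 → s1 and rejects (s1 ∉ Accept), but the regex matches it → eliminate
  (B) 0(0|1)*: on '0' the DFA goes s0 → s0 and rejects (s0 ∉ Accept), but the regex matches it → eliminate
  (C) ((0|1)(0|1))*: on ε the DFA stays in s0 and rejects (s0 ∉ Accept), but the regex matches it → eliminate
  (D) (0|1)*11(0|1)*: agrees with the DFA on every string of length ≤ 6
Only (D) is consistent with the DFA.
(D) (0|1)*11(0|1)*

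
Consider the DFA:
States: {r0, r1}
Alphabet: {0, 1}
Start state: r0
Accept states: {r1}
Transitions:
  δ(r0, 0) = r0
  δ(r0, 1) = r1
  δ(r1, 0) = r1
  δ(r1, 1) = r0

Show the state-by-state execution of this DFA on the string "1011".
read '1': r0 → r1
  read '0': r1 → r1
  read '1': r1 → r0
  read '1': r0 → r1
r0 -> r1 -> r1 -> r0 -> r1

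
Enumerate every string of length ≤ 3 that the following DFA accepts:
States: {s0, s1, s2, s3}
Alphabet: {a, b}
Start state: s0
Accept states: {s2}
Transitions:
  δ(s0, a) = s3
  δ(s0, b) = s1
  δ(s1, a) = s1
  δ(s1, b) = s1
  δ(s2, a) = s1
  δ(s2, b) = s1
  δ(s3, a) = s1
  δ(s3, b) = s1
None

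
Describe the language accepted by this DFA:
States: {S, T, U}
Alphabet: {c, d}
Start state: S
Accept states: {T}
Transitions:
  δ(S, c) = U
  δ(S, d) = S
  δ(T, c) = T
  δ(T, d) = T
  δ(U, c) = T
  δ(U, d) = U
Testing a few strings:
  'ddcd' → reject
  'dc' → reject
  'cd' → reject
  'cc' → accept
State roles: S=zero c's seen; T=≥ two c's seen; U=one c seen
All strings over {c,d} containing at least two c's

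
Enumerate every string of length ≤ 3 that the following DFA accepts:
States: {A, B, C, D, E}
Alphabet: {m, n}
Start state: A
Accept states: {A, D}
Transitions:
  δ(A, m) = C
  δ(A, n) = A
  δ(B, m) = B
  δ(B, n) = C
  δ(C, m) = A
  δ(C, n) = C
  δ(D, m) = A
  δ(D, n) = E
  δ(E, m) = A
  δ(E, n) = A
ε, n, mm, nn, mmn, mnm, nmm, nnn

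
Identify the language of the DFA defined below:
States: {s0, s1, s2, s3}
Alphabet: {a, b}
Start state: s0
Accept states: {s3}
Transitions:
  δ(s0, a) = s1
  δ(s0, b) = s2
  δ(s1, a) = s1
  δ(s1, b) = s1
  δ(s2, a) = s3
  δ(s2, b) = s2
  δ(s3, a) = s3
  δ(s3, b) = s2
Testing a few strings:
  'aba' → reject
  'b' → reject
  'bbba' → accept
  'aa' → reject
State roles: s0=no input read; s1=started with a (dead); s2=started with b, last symbol b; s3=started with b, last symbol a
All strings over {a,b} that start with b and end with a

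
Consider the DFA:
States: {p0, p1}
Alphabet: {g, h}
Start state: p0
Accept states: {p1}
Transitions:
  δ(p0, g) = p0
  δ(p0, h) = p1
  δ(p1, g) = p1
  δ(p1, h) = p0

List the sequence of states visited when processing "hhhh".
read 'h': p0 → p1
  read 'h': p1 → p0
  read 'h': p0 → p1
  read 'h': p1 → p0
p0 -> p1 -> p0 -> p1 -> p0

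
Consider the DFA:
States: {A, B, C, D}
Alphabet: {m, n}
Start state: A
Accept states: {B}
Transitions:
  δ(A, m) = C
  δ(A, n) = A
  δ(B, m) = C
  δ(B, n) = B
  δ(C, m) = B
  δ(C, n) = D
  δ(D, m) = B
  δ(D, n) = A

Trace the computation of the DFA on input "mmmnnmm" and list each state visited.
read 'm': A → C
  read 'm': C → B
  read 'm': B → C
  read 'n': C → D
  read 'n': D → A
  read 'm': A → C
  read 'm': C → B
A -> C -> B -> C -> D -> A -> C -> B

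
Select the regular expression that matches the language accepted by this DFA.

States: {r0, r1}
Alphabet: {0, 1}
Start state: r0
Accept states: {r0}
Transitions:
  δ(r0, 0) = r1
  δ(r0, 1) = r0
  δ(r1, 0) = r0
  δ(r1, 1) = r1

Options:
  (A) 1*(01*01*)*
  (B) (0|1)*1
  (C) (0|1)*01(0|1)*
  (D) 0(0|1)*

Check each option against the DFA on short strings; one disagreement eliminates an option:
  (A) 1*(01*01*)*: agrees with the DFA on every string of length ≤ 6
  (B) (0|1)*1: on ε the DFA stays in r0 and accepts (r0 ∈ Accept), but the regex does not match it → eliminate
  (C) (0|1)*01(0|1)*: on ε the DFA stays in r0 and accepts (r0 ∈ Accept), but the regex does not match it → eliminate
  (D) 0(0|1)*: on ε the DFA stays in r0 and accepts (r0 ∈ Accept), but the regex does not match it → eliminate
Only (A) is consistent with the DFA.
(A) 1*(01*01*)*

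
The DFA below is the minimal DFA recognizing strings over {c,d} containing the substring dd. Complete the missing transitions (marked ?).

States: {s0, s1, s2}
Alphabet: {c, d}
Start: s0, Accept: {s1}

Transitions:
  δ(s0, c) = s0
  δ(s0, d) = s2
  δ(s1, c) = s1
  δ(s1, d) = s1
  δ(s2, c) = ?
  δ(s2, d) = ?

From the language and accept set, identify what each state tracks — s0: no progress toward dd; s1: substring dd seen; s2: one trailing d.
Each missing δ(q, a) is the state matching the new tracked value after reading a.
δ(s2, c) = s0; δ(s2, d) = s1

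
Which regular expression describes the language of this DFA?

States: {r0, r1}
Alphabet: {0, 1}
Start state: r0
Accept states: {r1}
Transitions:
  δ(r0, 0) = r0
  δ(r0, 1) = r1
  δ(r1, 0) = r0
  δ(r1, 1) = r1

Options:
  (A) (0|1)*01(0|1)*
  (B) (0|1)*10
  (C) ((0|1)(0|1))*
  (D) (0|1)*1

Check each option against the DFA on short strings; one disagreement eliminates an option:
  (A) (0|1)*01(0|1)*: on '1' the DFA goes r0 → r1 and accepts (r1 ∈ Accept), but the regex does not match it → eliminate
  (B) (0|1)*10: on '1' the DFA goes r0 → r1 and accepts (r1 ∈ Accept), but the regex does not match it → eliminate
  (C) ((0|1)(0|1))*: on ε the DFA stays in r0 and rejects (r0 ∉ Accept), but the regex matches it → eliminate
  (D) (0|1)*1: agrees with the DFA on every string of length ≤ 6
Only (D) is consistent with the DFA.
(D) (0|1)*1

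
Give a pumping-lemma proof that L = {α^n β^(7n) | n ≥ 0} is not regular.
Assume L is regular with pumping length p. Idea: pumping the α-block breaks the 1:7 ratio.
Choose s = α^p β^(7p) (length 8p ≥ p). By the pumping lemma, s = xyz with |xy| ≤ p, |y| > 0, so y = α^k with k ≥ 1. Then xy²z = α^(p+k) β^(7p). For this to be in L we would need 7p = 7(p+k), i.e. 7k = 0, contradicting k ≥ 1. So xy²z ∉ L.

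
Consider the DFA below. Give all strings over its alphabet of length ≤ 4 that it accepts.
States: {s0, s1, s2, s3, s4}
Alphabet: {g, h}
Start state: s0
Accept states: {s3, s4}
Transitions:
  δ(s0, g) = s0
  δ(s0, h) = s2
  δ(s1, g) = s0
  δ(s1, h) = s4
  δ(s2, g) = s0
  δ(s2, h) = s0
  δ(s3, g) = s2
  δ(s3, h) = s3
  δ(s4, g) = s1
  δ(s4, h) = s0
None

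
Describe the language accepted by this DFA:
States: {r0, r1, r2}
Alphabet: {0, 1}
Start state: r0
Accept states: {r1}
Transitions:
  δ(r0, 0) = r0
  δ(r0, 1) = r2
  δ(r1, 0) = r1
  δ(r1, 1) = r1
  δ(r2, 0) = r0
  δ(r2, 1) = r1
Testing a few strings:
  '1011' → accept
  '011' → accept
  '10' → reject
  '101' → reject
State roles: r0=no progress toward 11; r1=substring 11 seen; r2=one trailing 1
All binary strings containing the substring 11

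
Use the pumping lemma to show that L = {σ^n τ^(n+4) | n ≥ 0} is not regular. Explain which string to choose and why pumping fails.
Assume L is regular with pumping length p. Idea: pumping the σ-block breaks the fixed offset of 4.
Choose s = σ^p τ^(p+4) ∈ L. By the pumping lemma, s = xyz with |xy| ≤ p, |y| > 0, so y = σ^k with k ≥ 1. Then xy²z = σ^(p+k) τ^(p+4). For this to be in L we would need p+4 = (p+k)+4, i.e. k = 0, contradicting k ≥ 1. So xy²z ∉ L.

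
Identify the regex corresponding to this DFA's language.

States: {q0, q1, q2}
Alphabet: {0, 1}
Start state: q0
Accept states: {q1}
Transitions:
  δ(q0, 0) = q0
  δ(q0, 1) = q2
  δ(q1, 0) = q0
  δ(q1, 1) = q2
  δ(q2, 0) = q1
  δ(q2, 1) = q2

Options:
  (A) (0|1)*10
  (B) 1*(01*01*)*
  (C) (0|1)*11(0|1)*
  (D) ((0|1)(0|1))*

Check each option against the DFA on short strings; one disagreement eliminates an option:
  (A) (0|1)*10: agrees with the DFA on every string of length ≤ 6
  (B) 1*(01*01*)*: on ε the DFA stays in q0 and rejects (q0 ∉ Accept), but the regex matches it → eliminate
  (C) (0|1)*11(0|1)*: on '10' the DFA goes q0 → q2 → q1 and accepts (q1 ∈ Accept), but the regex does not match it → eliminate
  (D) ((0|1)(0|1))*: on ε the DFA stays in q0 and rejects (q0 ∉ Accept), but the regex matches it → eliminate
Only (A) is consistent with the DFA.
(A) (0|1)*10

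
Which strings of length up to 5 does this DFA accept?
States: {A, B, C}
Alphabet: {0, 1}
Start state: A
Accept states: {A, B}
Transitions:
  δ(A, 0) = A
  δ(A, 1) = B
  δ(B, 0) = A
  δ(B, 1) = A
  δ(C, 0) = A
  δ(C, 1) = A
ε, 0, 1, 00, 01, 10, 11, 000, 001, 010, 011, 100, 101, 110, 111, 0000, 0001, 0010, 0011, 0100, 0101, 0110, 0111, 1000, 1001, 1010, 1011, 1100, 1101, 1110, 1111, 00000, 00001, 00010, 00011, 00100, 00101, 00110, 00111, 01000, 01001, 01010, 01011, 01100, 01101, 01110, 01111, 10000, 10001, 10010, 10011, 10100, 10101, 10110, 10111, 11000, 11001, 11010, 11011, 11100, 11101, 11110, 11111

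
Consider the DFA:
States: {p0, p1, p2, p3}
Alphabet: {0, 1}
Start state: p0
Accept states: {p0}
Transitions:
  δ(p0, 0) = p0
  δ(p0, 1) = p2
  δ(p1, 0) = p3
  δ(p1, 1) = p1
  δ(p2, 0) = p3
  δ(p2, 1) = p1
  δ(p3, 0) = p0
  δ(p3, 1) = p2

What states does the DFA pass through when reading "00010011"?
read '0': p0 → p0
  read '0': p0 → p0
  read '0': p0 → p0
  read '1': p0 → p2
  read '0': p2 → p3
  read '0': p3 → p0
  read '1': p0 → p2
  read '1': p2 → p1
p0 -> p0 -> p0 -> p0 -> p2 -> p3 -> p0 -> p2 -> p1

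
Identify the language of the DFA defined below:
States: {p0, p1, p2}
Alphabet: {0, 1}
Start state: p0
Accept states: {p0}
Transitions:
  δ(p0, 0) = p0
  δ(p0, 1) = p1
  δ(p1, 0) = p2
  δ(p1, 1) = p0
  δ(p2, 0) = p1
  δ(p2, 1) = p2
Testing a few strings:
  '010' → reject
  '101' → reject
  '111' → reject
  '0' → accept
State roles: p0=value ≡ 0 (mod 3); p1=value ≡ 1 (mod 3); p2=value ≡ 2 (mod 3)
All binary strings representing a multiple of 3 (read in base 2; leading zeros allowed and ε counts as 0)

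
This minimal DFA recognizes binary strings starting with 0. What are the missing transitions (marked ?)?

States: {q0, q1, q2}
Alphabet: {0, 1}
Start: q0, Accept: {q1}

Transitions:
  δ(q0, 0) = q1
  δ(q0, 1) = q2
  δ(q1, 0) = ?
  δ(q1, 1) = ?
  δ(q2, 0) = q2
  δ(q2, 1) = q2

From the language and accept set, identify what each state tracks — q0: no input read; q1: started with 0; q2: started with 1 (dead).
Each missing δ(q, a) is the state matching the new tracked value after reading a.
δ(q1, 0) = q1; δ(q1, 1) = q1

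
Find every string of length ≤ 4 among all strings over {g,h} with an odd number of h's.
h, gh, hg, ggh, ghg, hgg, hhh, gggh, gghg, ghgg, ghhh, hggg, hghh, hhgh, hhhg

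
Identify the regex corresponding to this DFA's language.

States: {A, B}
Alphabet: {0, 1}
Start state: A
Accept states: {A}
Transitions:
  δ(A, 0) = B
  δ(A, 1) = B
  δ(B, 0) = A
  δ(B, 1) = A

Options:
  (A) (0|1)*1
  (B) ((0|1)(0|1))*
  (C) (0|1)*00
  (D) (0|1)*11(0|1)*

Check each option against the DFA on short strings; one disagreement eliminates an option:
  (A) (0|1)*1: on ε the DFA stays in A and accepts (A ∈ Accept), but the regex does not match it → eliminate
  (B) ((0|1)(0|1))*: agrees with the DFA on every string of length ≤ 6
  (C) (0|1)*00: on ε the DFA stays in A and accepts (A ∈ Accept), but the regex does not match it → eliminate
  (D) (0|1)*11(0|1)*: on ε the DFA stays in A and accepts (A ∈ Accept), but the regex does not match it → eliminate
Only (B) is consistent with the DFA.
(B) ((0|1)(0|1))*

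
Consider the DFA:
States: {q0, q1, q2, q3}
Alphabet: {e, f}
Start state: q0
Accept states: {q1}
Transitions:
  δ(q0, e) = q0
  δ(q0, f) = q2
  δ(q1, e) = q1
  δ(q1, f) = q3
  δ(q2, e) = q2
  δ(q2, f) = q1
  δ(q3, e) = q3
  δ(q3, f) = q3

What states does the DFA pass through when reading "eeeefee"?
read 'e': q0 → q0
  read 'e': q0 → q0
  read 'e': q0 → q0
  read 'e': q0 → q0
  read 'f': q0 → q2
  read 'e': q2 → q2
  read 'e': q2 → q2
q0 -> q0 -> q0 -> q0 -> q0 -> q2 -> q2 -> q2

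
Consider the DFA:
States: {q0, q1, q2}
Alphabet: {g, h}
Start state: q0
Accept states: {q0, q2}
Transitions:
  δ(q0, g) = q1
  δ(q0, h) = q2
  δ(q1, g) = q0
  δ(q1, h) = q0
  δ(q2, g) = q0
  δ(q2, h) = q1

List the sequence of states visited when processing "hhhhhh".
read 'h': q0 → q2
  read 'h': q2 → q1
  read 'h': q1 → q0
  read 'h': q0 → q2
  read 'h': q2 → q1
  read 'h': q1 → q0
q0 -> q2 -> q1 -> q0 -> q2 -> q1 -> q0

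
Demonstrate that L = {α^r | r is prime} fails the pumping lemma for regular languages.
Assume L is regular with pumping length p. Idea: pumping by a suitable count produces a composite length.
Let q be a prime with q ≥ p and choose s = α^q ∈ L. By the pumping lemma, s = xyz with |xy| ≤ p, |y| = k ≥ 1. Take i = q+1: |xy^(q+1)z| = q + q·k = q(1+k). Since q ≥ 2 and 1+k ≥ 2, q(1+k) is composite, so xy^(q+1)z ∉ L.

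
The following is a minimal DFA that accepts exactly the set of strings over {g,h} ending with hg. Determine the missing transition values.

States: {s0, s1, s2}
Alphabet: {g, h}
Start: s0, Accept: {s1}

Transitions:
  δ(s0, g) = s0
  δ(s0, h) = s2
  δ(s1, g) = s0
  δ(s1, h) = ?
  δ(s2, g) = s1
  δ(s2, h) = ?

From the language and accept set, identify what each state tracks — s0: no suffix match; s1: suffix is hg; s2: one trailing h.
Each missing δ(q, a) is the state matching the new tracked value after reading a.
δ(s1, h) = s2; δ(s2, h) = s2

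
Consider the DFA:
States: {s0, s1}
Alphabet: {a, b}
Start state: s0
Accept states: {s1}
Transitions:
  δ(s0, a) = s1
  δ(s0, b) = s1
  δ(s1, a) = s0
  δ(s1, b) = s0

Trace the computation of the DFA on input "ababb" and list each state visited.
read 'a': s0 → s1
  read 'b': s1 → s0
  read 'a': s0 → s1
  read 'b': s1 → s0
  read 'b': s0 → s1
s0 -> s1 -> s0 -> s1 -> s0 -> s1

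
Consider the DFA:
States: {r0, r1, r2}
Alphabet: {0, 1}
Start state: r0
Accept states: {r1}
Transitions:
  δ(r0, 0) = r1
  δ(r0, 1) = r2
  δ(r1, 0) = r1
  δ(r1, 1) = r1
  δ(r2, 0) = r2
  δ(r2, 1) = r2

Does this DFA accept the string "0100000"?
Processing string "0100000":
  r0 --0--> r1
  r1 --1--> r1
  r1 --0--> r1
  r1 --0--> r1
  r1 --0--> r1
  r1 --0--> r1
  r1 --0--> r1
Final state: r1
Accept states: {r1}
Yes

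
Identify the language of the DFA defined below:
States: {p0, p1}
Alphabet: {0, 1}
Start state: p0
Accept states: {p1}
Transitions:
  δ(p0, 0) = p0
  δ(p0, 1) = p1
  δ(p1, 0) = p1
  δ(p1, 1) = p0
Testing a few strings:
  '11' → reject
  '000' → reject
  '10' → accept
  '1' → accept
State roles: p0=even number of 1's so far; p1=odd number of 1's so far
All binary strings with an odd number of 1's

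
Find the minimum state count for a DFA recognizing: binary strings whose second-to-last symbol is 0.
By Myhill–Nerode, count the distinguishable equivalence classes: 2^2 = 4 classes — the DFA must remember the last 2 symbols read; every pair of distinct length-2 suffixes is distinguishable by some continuation.
4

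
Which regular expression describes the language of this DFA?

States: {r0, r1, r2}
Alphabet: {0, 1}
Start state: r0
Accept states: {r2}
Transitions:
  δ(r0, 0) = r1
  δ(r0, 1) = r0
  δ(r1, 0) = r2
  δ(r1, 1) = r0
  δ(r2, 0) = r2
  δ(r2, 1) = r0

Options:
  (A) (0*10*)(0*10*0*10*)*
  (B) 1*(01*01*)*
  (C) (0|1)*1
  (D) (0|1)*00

Check each option against the DFA on short strings; one disagreement eliminates an option:
  (A) (0*10*)(0*10*0*10*)*: on '1' the DFA goes r0 → r0 and rejects (r0 ∉ Accept), but the regex matches it → eliminate
  (B) 1*(01*01*)*: on ε the DFA stays in r0 and rejects (r0 ∉ Accept), but the regex matches it → eliminate
  (C) (0|1)*1: on '1' the DFA goes r0 → r0 and rejects (r0 ∉ Accept), but the regex matches it → eliminate
  (D) (0|1)*00: agrees with the DFA on every string of length ≤ 6
Only (D) is consistent with the DFA.
(D) (0|1)*00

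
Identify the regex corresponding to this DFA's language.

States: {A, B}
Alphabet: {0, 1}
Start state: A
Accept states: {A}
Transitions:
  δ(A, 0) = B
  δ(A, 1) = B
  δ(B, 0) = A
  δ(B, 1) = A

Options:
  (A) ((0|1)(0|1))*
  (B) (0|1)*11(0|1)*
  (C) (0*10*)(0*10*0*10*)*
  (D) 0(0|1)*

Check each option against the DFA on short strings; one disagreement eliminates an option:
  (A) ((0|1)(0|1))*: agrees with the DFA on every string of length ≤ 6
  (B) (0|1)*11(0|1)*: on ε the DFA stays in A and accepts (A ∈ Accept), but the regex does not match it → eliminate
  (C) (0*10*)(0*10*0*10*)*: on ε the DFA stays in A and accepts (A ∈ Accept), but the regex does not match it → eliminate
  (D) 0(0|1)*: on ε the DFA stays in A and accepts (A ∈ Accept), but the regex does not match it → eliminate
Only (A) is consistent with the DFA.
(A) ((0|1)(0|1))*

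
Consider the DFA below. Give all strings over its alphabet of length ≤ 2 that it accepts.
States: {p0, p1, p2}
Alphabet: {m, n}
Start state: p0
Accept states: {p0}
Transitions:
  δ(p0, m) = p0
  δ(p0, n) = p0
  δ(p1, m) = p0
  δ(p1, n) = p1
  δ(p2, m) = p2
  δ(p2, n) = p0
ε, m, n, mm, mn, nm, nn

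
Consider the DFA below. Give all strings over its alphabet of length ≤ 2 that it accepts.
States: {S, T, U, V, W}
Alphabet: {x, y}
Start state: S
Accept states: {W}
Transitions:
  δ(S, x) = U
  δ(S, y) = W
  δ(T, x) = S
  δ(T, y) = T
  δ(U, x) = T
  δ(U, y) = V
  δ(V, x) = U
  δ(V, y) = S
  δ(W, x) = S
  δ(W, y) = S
y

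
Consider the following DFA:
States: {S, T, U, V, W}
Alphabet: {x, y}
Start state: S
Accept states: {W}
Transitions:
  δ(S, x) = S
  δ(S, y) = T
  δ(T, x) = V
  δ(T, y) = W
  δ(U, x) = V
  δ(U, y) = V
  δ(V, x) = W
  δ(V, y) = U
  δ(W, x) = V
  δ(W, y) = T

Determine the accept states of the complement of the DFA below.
Complement accept states = All states \ Original accept states
= {S, T, U, V, W} \ {W}
{S, T, U, V}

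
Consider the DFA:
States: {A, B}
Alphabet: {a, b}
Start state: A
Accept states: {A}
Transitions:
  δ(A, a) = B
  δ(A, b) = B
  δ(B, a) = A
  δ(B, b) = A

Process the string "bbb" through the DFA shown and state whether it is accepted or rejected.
Processing string "bbb":
  A --b--> B
  B --b--> A
  A --b--> B
Final state: B
Accept states: {A}
No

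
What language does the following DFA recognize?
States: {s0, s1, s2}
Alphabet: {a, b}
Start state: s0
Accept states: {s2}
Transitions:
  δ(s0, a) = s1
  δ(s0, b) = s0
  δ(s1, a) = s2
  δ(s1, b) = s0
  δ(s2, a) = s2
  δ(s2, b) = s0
Testing a few strings:
  'ba' → reject
  'b' → reject
  'a' → reject
  'bb' → reject
State roles: s0=last symbol not a; s1=one trailing a; s2=two trailing a's
All strings over {a,b} ending with aa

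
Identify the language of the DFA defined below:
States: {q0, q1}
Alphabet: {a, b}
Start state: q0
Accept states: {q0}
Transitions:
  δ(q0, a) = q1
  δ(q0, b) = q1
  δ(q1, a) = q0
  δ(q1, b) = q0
Testing a few strings:
  'bab' → reject
  'bb' → accept
  'a' → reject
  'ba' → accept
State roles: q0=even length so far; q1=odd length so far
All strings over {a,b} of even length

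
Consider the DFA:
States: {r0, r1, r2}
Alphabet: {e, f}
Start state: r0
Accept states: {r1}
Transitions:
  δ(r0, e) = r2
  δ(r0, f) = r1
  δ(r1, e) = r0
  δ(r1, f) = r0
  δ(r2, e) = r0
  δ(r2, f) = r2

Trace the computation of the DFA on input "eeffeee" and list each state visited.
read 'e': r0 → r2
  read 'e': r2 → r0
  read 'f': r0 → r1
  read 'f': r1 → r0
  read 'e': r0 → r2
  read 'e': r2 → r0
  read 'e': r0 → r2
r0 -> r2 -> r0 -> r1 -> r0 -> r2 -> r0 -> r2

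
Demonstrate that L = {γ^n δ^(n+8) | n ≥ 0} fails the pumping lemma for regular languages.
Assume L is regular with pumping length p. Idea: pumping the γ-block breaks the fixed offset of 8.
Choose s = γ^p δ^(p+8) ∈ L. By the pumping lemma, s = xyz with |xy| ≤ p, |y| > 0, so y = γ^k with k ≥ 1. Then xy²z = γ^(p+k) δ^(p+8). For this to be in L we would need p+8 = (p+k)+8, i.e. k = 0, contradicting k ≥ 1. So xy²z ∉ L.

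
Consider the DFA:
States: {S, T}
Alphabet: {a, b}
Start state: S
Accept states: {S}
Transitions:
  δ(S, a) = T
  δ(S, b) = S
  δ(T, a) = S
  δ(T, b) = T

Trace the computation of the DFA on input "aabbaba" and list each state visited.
read 'a': S → T
  read 'a': T → S
  read 'b': S → S
  read 'b': S → S
  read 'a': S → T
  read 'b': T → T
  read 'a': T → S
S -> T -> S -> S -> S -> T -> T -> S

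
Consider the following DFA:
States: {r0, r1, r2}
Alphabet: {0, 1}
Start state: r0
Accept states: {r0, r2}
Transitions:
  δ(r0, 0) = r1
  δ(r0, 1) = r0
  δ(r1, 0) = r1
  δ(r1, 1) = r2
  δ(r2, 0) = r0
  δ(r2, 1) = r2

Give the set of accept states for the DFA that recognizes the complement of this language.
Complement accept states = All states \ Original accept states
= {r0, r1, r2} \ {r0, r2}
{r1}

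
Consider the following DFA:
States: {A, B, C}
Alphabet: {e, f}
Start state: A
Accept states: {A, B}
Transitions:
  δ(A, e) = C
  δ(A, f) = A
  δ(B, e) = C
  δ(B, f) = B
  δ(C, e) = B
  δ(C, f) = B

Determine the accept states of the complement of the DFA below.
Complement accept states = All states \ Original accept states
= {A, B, C} \ {A, B}
{C}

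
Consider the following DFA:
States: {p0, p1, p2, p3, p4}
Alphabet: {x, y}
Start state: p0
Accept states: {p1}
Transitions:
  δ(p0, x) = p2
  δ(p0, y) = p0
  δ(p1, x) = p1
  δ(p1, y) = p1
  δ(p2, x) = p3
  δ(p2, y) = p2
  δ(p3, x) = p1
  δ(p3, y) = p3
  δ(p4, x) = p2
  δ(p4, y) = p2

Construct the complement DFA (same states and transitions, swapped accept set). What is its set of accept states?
Complement accept states = All states \ Original accept states
= {p0, p1, p2, p3, p4} \ {p1}
{p0, p2, p3, p4}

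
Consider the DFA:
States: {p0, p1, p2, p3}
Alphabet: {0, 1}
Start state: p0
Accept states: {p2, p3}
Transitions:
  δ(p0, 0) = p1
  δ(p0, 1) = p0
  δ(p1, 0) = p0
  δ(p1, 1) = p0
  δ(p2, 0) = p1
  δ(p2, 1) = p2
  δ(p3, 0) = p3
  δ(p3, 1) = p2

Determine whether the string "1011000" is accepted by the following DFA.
Processing string "1011000":
  p0 --1--> p0
  p0 --0--> p1
  p1 --1--> p0
  p0 --1--> p0
  p0 --0--> p1
  p1 --0--> p0
  p0 --0--> p1
Final state: p1
Accept states: {p2, p3}
No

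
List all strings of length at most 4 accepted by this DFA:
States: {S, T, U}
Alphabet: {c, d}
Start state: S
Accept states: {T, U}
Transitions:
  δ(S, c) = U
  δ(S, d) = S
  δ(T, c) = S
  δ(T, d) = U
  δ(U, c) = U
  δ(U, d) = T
c, cc, cd, dc, ccc, ccd, cdd, dcc, dcd, ddc, cccc, cccd, ccdd, cdcc, cddc, cddd, dccc, dccd, dcdd, ddcc, ddcd, dddc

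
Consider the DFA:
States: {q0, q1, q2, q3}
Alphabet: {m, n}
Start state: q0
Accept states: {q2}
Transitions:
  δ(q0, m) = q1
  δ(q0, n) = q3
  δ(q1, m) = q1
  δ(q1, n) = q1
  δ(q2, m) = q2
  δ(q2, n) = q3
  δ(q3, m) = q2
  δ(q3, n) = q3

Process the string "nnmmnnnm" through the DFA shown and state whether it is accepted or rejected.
Processing string "nnmmnnnm":
  q0 --n--> q3
  q3 --n--> q3
  q3 --m--> q2
  q2 --m--> q2
  q2 --n--> q3
  q3 --n--> q3
  q3 --n--> q3
  q3 --m--> q2
Final state: q2
Accept states: {q2}
Yes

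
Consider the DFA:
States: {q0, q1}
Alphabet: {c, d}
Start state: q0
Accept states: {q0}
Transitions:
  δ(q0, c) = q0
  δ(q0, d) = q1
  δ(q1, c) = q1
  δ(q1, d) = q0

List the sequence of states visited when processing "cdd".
read 'c': q0 → q0
  read 'd': q0 → q1
  read 'd': q1 → q0
q0 -> q0 -> q1 -> q0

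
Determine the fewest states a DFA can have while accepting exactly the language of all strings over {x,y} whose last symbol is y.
By Myhill–Nerode, count the distinguishable equivalence classes: 2^1 = 2 classes — the DFA must remember the last 1 symbol read; every pair of distinct length-1 suffixes is distinguishable by some continuation.
2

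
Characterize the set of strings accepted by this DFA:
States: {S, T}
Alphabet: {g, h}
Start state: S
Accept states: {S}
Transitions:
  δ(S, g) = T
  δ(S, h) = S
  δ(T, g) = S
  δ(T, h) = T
Testing a few strings:
  'hg' → reject
  'h' → accept
  'gg' → accept
  'ggg' → reject
State roles: S=even number of g's so far; T=odd number of g's so far
All strings over {g,h} with an even number of g's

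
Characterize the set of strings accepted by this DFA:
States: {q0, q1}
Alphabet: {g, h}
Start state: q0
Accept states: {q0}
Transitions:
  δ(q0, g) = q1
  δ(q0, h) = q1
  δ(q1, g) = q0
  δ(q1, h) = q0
Testing a few strings:
  'hhh' → reject
  'gh' → accept
  'ggg' → reject
  'hh' → accept
State roles: q0=even length so far; q1=odd length so far
All strings over {g,h} of even length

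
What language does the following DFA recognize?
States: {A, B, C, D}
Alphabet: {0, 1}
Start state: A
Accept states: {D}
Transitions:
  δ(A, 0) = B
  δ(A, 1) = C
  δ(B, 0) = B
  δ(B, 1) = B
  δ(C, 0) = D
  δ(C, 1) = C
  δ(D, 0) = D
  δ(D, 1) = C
Testing a few strings:
  '000' → reject
  '0' → reject
  '011' → reject
  '1' → reject
State roles: A=no input read; B=started with 0 (dead); C=started with 1, last symbol 1; D=started with 1, last symbol 0
All binary strings that start with 1 and end with 0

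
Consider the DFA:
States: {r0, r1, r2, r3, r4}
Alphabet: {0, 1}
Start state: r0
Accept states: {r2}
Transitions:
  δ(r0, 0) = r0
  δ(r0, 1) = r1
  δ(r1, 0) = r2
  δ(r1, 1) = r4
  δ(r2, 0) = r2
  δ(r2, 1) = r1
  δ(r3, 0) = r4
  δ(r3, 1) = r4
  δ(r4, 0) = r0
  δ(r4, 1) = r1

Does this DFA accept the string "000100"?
Processing string "000100":
  r0 --0--> r0
  r0 --0--> r0
  r0 --0--> r0
  r0 --1--> r1
  r1 --0--> r2
  r2 --0--> r2
Final state: r2
Accept states: {r2}
Yes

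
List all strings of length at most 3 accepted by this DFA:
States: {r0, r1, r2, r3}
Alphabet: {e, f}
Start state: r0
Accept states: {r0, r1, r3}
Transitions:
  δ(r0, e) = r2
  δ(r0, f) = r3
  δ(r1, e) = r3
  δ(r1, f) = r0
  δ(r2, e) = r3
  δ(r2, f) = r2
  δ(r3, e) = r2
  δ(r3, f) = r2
ε, f, ee, efe, fee, ffe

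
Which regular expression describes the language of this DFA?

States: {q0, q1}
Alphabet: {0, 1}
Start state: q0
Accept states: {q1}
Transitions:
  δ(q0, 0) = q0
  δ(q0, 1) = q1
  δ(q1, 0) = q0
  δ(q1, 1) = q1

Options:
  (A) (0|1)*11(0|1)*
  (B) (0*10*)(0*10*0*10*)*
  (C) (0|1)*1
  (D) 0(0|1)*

Check each option against the DFA on short strings; one disagreement eliminates an option:
  (A) (0|1)*11(0|1)*: on '1' the DFA goes q0 → q1 and accepts (q1 ∈ Accept), but the regex does not match it → eliminate
  (B) (0*10*)(0*10*0*10*)*: on '10' the DFA goes q0 → q1 → q0 and rejects (q0 ∉ Accept), but the regex matches it → eliminate
  (C) (0|1)*1: agrees with the DFA on every string of length ≤ 6
  (D) 0(0|1)*: on '0' the DFA goes q0 → q0 and rejects (q0 ∉ Accept), but the regex matches it → eliminate
Only (C) is consistent with the DFA.
(C) (0|1)*1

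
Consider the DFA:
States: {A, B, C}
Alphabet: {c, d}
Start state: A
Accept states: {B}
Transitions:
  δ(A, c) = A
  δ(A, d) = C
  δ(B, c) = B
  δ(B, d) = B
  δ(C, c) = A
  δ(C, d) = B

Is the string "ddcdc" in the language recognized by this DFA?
Processing string "ddcdc":
  A --d--> C
  C --d--> B
  B --c--> B
  B --d--> B
  B --c--> B
Final state: B
Accept states: {B}
Yes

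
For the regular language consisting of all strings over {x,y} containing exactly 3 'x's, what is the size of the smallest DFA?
By Myhill–Nerode, count the distinguishable equivalence classes: 5 classes — having seen 0, 1, …, 3, or >3 copies of 'x'; the count-3 class is the only accepting one and >3 is dead.
5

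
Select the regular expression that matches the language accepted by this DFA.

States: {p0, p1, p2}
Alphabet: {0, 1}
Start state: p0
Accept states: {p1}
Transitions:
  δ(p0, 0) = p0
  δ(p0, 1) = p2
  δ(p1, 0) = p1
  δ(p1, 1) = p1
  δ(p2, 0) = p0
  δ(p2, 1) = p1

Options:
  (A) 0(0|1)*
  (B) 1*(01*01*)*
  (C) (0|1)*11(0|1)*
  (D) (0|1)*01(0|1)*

Check each option against the DFA on short strings; one disagreement eliminates an option:
  (A) 0(0|1)*: on '0' the DFA goes p0 → p0 and rejects (p0 ∉ Accept), but the regex matches it → eliminate
  (B) 1*(01*01*)*: on ε the DFA stays in p0 and rejects (p0 ∉ Accept), but the regex matches it → eliminate
  (C) (0|1)*11(0|1)*: agrees with the DFA on every string of length ≤ 6
  (D) (0|1)*01(0|1)*: on '01' the DFA goes p0 → p0 → p2 and rejects (p2 ∉ Accept), but the regex matches it → eliminate
Only (C) is consistent with the DFA.
(C) (0|1)*11(0|1)*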